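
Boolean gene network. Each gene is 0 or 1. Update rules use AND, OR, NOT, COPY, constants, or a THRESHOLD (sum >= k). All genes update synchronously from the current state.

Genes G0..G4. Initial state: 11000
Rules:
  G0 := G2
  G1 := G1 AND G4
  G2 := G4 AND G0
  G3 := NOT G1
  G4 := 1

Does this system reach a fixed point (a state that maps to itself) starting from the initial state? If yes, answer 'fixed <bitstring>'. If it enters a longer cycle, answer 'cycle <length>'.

Step 0: 11000
Step 1: G0=G2=0 G1=G1&G4=1&0=0 G2=G4&G0=0&1=0 G3=NOT G1=NOT 1=0 G4=1(const) -> 00001
Step 2: G0=G2=0 G1=G1&G4=0&1=0 G2=G4&G0=1&0=0 G3=NOT G1=NOT 0=1 G4=1(const) -> 00011
Step 3: G0=G2=0 G1=G1&G4=0&1=0 G2=G4&G0=1&0=0 G3=NOT G1=NOT 0=1 G4=1(const) -> 00011
Fixed point reached at step 2: 00011

Answer: fixed 00011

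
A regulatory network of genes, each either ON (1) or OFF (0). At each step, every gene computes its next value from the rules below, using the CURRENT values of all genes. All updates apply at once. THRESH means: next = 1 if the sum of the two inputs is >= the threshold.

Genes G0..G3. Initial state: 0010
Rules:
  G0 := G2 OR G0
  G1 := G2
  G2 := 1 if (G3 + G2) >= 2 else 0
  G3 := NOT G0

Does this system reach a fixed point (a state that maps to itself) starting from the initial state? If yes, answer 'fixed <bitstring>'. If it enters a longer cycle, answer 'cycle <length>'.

Step 0: 0010
Step 1: G0=G2|G0=1|0=1 G1=G2=1 G2=(0+1>=2)=0 G3=NOT G0=NOT 0=1 -> 1101
Step 2: G0=G2|G0=0|1=1 G1=G2=0 G2=(1+0>=2)=0 G3=NOT G0=NOT 1=0 -> 1000
Step 3: G0=G2|G0=0|1=1 G1=G2=0 G2=(0+0>=2)=0 G3=NOT G0=NOT 1=0 -> 1000
Fixed point reached at step 2: 1000

Answer: fixed 1000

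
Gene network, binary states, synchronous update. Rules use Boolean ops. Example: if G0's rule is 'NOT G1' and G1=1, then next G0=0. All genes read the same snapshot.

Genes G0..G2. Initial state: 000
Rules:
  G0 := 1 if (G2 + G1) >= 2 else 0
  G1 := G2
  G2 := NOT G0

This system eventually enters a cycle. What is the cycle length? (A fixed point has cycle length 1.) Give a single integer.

Answer: 5

Derivation:
Step 0: 000
Step 1: G0=(0+0>=2)=0 G1=G2=0 G2=NOT G0=NOT 0=1 -> 001
Step 2: G0=(1+0>=2)=0 G1=G2=1 G2=NOT G0=NOT 0=1 -> 011
Step 3: G0=(1+1>=2)=1 G1=G2=1 G2=NOT G0=NOT 0=1 -> 111
Step 4: G0=(1+1>=2)=1 G1=G2=1 G2=NOT G0=NOT 1=0 -> 110
Step 5: G0=(0+1>=2)=0 G1=G2=0 G2=NOT G0=NOT 1=0 -> 000
State from step 5 equals state from step 0 -> cycle length 5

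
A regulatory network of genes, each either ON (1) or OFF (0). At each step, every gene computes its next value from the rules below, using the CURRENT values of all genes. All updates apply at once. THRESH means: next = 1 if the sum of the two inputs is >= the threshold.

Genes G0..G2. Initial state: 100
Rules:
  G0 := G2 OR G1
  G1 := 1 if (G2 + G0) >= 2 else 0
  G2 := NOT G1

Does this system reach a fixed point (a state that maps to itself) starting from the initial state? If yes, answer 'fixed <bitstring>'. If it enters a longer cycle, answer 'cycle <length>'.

Answer: cycle 5

Derivation:
Step 0: 100
Step 1: G0=G2|G1=0|0=0 G1=(0+1>=2)=0 G2=NOT G1=NOT 0=1 -> 001
Step 2: G0=G2|G1=1|0=1 G1=(1+0>=2)=0 G2=NOT G1=NOT 0=1 -> 101
Step 3: G0=G2|G1=1|0=1 G1=(1+1>=2)=1 G2=NOT G1=NOT 0=1 -> 111
Step 4: G0=G2|G1=1|1=1 G1=(1+1>=2)=1 G2=NOT G1=NOT 1=0 -> 110
Step 5: G0=G2|G1=0|1=1 G1=(0+1>=2)=0 G2=NOT G1=NOT 1=0 -> 100
Cycle of length 5 starting at step 0 -> no fixed point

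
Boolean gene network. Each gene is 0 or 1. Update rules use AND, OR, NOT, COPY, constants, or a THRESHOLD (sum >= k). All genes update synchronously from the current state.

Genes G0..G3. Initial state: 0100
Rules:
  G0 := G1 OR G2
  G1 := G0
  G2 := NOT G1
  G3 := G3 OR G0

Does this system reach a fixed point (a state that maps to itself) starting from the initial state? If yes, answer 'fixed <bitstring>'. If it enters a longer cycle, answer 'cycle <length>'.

Answer: cycle 2

Derivation:
Step 0: 0100
Step 1: G0=G1|G2=1|0=1 G1=G0=0 G2=NOT G1=NOT 1=0 G3=G3|G0=0|0=0 -> 1000
Step 2: G0=G1|G2=0|0=0 G1=G0=1 G2=NOT G1=NOT 0=1 G3=G3|G0=0|1=1 -> 0111
Step 3: G0=G1|G2=1|1=1 G1=G0=0 G2=NOT G1=NOT 1=0 G3=G3|G0=1|0=1 -> 1001
Step 4: G0=G1|G2=0|0=0 G1=G0=1 G2=NOT G1=NOT 0=1 G3=G3|G0=1|1=1 -> 0111
Cycle of length 2 starting at step 2 -> no fixed point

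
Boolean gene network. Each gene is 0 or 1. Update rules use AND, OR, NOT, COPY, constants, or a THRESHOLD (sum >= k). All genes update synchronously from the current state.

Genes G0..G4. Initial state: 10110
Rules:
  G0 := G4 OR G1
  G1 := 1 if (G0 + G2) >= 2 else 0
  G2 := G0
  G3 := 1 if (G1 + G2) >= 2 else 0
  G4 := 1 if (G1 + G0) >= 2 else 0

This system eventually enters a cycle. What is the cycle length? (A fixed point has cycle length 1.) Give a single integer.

Answer: 1

Derivation:
Step 0: 10110
Step 1: G0=G4|G1=0|0=0 G1=(1+1>=2)=1 G2=G0=1 G3=(0+1>=2)=0 G4=(0+1>=2)=0 -> 01100
Step 2: G0=G4|G1=0|1=1 G1=(0+1>=2)=0 G2=G0=0 G3=(1+1>=2)=1 G4=(1+0>=2)=0 -> 10010
Step 3: G0=G4|G1=0|0=0 G1=(1+0>=2)=0 G2=G0=1 G3=(0+0>=2)=0 G4=(0+1>=2)=0 -> 00100
Step 4: G0=G4|G1=0|0=0 G1=(0+1>=2)=0 G2=G0=0 G3=(0+1>=2)=0 G4=(0+0>=2)=0 -> 00000
Step 5: G0=G4|G1=0|0=0 G1=(0+0>=2)=0 G2=G0=0 G3=(0+0>=2)=0 G4=(0+0>=2)=0 -> 00000
State from step 5 equals state from step 4 -> cycle length 1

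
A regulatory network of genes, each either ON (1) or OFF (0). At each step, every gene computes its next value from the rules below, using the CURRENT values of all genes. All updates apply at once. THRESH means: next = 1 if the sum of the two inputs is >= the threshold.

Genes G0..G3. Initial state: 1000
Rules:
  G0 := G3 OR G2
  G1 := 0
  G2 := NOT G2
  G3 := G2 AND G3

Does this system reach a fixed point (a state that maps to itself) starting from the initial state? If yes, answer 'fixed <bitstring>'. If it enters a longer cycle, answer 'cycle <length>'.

Answer: cycle 2

Derivation:
Step 0: 1000
Step 1: G0=G3|G2=0|0=0 G1=0(const) G2=NOT G2=NOT 0=1 G3=G2&G3=0&0=0 -> 0010
Step 2: G0=G3|G2=0|1=1 G1=0(const) G2=NOT G2=NOT 1=0 G3=G2&G3=1&0=0 -> 1000
Cycle of length 2 starting at step 0 -> no fixed point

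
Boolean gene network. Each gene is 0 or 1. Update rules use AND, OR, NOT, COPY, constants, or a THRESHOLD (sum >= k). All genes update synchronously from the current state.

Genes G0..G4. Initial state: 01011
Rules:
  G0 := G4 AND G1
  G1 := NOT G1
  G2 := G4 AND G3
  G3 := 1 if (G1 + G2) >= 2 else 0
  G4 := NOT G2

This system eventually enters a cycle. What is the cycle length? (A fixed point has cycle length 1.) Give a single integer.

Step 0: 01011
Step 1: G0=G4&G1=1&1=1 G1=NOT G1=NOT 1=0 G2=G4&G3=1&1=1 G3=(1+0>=2)=0 G4=NOT G2=NOT 0=1 -> 10101
Step 2: G0=G4&G1=1&0=0 G1=NOT G1=NOT 0=1 G2=G4&G3=1&0=0 G3=(0+1>=2)=0 G4=NOT G2=NOT 1=0 -> 01000
Step 3: G0=G4&G1=0&1=0 G1=NOT G1=NOT 1=0 G2=G4&G3=0&0=0 G3=(1+0>=2)=0 G4=NOT G2=NOT 0=1 -> 00001
Step 4: G0=G4&G1=1&0=0 G1=NOT G1=NOT 0=1 G2=G4&G3=1&0=0 G3=(0+0>=2)=0 G4=NOT G2=NOT 0=1 -> 01001
Step 5: G0=G4&G1=1&1=1 G1=NOT G1=NOT 1=0 G2=G4&G3=1&0=0 G3=(1+0>=2)=0 G4=NOT G2=NOT 0=1 -> 10001
Step 6: G0=G4&G1=1&0=0 G1=NOT G1=NOT 0=1 G2=G4&G3=1&0=0 G3=(0+0>=2)=0 G4=NOT G2=NOT 0=1 -> 01001
State from step 6 equals state from step 4 -> cycle length 2

Answer: 2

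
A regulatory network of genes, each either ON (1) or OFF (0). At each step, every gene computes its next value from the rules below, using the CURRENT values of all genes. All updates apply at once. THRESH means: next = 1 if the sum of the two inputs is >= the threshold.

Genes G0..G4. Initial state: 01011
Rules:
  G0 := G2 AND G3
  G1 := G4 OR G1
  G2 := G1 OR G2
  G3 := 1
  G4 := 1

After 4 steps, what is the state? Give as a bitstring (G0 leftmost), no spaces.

Step 1: G0=G2&G3=0&1=0 G1=G4|G1=1|1=1 G2=G1|G2=1|0=1 G3=1(const) G4=1(const) -> 01111
Step 2: G0=G2&G3=1&1=1 G1=G4|G1=1|1=1 G2=G1|G2=1|1=1 G3=1(const) G4=1(const) -> 11111
Step 3: G0=G2&G3=1&1=1 G1=G4|G1=1|1=1 G2=G1|G2=1|1=1 G3=1(const) G4=1(const) -> 11111
Step 4: G0=G2&G3=1&1=1 G1=G4|G1=1|1=1 G2=G1|G2=1|1=1 G3=1(const) G4=1(const) -> 11111

11111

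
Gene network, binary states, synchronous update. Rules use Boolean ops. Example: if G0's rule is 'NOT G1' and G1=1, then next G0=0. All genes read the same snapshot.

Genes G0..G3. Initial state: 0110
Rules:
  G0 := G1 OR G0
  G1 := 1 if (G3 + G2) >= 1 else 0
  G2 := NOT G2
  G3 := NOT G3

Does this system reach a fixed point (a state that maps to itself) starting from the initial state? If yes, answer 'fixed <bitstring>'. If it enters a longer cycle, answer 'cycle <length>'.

Step 0: 0110
Step 1: G0=G1|G0=1|0=1 G1=(0+1>=1)=1 G2=NOT G2=NOT 1=0 G3=NOT G3=NOT 0=1 -> 1101
Step 2: G0=G1|G0=1|1=1 G1=(1+0>=1)=1 G2=NOT G2=NOT 0=1 G3=NOT G3=NOT 1=0 -> 1110
Step 3: G0=G1|G0=1|1=1 G1=(0+1>=1)=1 G2=NOT G2=NOT 1=0 G3=NOT G3=NOT 0=1 -> 1101
Cycle of length 2 starting at step 1 -> no fixed point

Answer: cycle 2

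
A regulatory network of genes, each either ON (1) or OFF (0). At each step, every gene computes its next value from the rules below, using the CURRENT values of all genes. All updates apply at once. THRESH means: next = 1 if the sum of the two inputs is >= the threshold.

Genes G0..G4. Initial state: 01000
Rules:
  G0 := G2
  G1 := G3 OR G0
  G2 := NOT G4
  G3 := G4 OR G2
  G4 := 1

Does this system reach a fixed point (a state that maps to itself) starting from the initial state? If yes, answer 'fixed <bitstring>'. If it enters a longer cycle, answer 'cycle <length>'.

Step 0: 01000
Step 1: G0=G2=0 G1=G3|G0=0|0=0 G2=NOT G4=NOT 0=1 G3=G4|G2=0|0=0 G4=1(const) -> 00101
Step 2: G0=G2=1 G1=G3|G0=0|0=0 G2=NOT G4=NOT 1=0 G3=G4|G2=1|1=1 G4=1(const) -> 10011
Step 3: G0=G2=0 G1=G3|G0=1|1=1 G2=NOT G4=NOT 1=0 G3=G4|G2=1|0=1 G4=1(const) -> 01011
Step 4: G0=G2=0 G1=G3|G0=1|0=1 G2=NOT G4=NOT 1=0 G3=G4|G2=1|0=1 G4=1(const) -> 01011
Fixed point reached at step 3: 01011

Answer: fixed 01011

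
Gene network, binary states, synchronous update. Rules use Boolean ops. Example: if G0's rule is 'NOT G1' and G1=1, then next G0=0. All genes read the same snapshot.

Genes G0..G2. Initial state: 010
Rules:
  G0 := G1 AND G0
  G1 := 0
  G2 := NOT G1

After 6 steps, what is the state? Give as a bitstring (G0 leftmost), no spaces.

Step 1: G0=G1&G0=1&0=0 G1=0(const) G2=NOT G1=NOT 1=0 -> 000
Step 2: G0=G1&G0=0&0=0 G1=0(const) G2=NOT G1=NOT 0=1 -> 001
Step 3: G0=G1&G0=0&0=0 G1=0(const) G2=NOT G1=NOT 0=1 -> 001
Step 4: G0=G1&G0=0&0=0 G1=0(const) G2=NOT G1=NOT 0=1 -> 001
Step 5: G0=G1&G0=0&0=0 G1=0(const) G2=NOT G1=NOT 0=1 -> 001
Step 6: G0=G1&G0=0&0=0 G1=0(const) G2=NOT G1=NOT 0=1 -> 001

001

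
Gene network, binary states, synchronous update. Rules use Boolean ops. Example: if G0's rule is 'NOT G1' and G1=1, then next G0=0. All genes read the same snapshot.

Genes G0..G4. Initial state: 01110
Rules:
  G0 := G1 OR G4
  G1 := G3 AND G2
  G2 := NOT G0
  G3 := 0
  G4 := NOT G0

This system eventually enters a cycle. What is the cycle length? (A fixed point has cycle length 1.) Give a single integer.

Answer: 4

Derivation:
Step 0: 01110
Step 1: G0=G1|G4=1|0=1 G1=G3&G2=1&1=1 G2=NOT G0=NOT 0=1 G3=0(const) G4=NOT G0=NOT 0=1 -> 11101
Step 2: G0=G1|G4=1|1=1 G1=G3&G2=0&1=0 G2=NOT G0=NOT 1=0 G3=0(const) G4=NOT G0=NOT 1=0 -> 10000
Step 3: G0=G1|G4=0|0=0 G1=G3&G2=0&0=0 G2=NOT G0=NOT 1=0 G3=0(const) G4=NOT G0=NOT 1=0 -> 00000
Step 4: G0=G1|G4=0|0=0 G1=G3&G2=0&0=0 G2=NOT G0=NOT 0=1 G3=0(const) G4=NOT G0=NOT 0=1 -> 00101
Step 5: G0=G1|G4=0|1=1 G1=G3&G2=0&1=0 G2=NOT G0=NOT 0=1 G3=0(const) G4=NOT G0=NOT 0=1 -> 10101
Step 6: G0=G1|G4=0|1=1 G1=G3&G2=0&1=0 G2=NOT G0=NOT 1=0 G3=0(const) G4=NOT G0=NOT 1=0 -> 10000
State from step 6 equals state from step 2 -> cycle length 4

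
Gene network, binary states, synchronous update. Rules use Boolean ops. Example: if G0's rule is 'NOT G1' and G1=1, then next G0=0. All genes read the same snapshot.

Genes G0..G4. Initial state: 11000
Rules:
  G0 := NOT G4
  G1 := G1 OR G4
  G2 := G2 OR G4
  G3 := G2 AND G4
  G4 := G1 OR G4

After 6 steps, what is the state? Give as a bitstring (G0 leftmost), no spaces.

Step 1: G0=NOT G4=NOT 0=1 G1=G1|G4=1|0=1 G2=G2|G4=0|0=0 G3=G2&G4=0&0=0 G4=G1|G4=1|0=1 -> 11001
Step 2: G0=NOT G4=NOT 1=0 G1=G1|G4=1|1=1 G2=G2|G4=0|1=1 G3=G2&G4=0&1=0 G4=G1|G4=1|1=1 -> 01101
Step 3: G0=NOT G4=NOT 1=0 G1=G1|G4=1|1=1 G2=G2|G4=1|1=1 G3=G2&G4=1&1=1 G4=G1|G4=1|1=1 -> 01111
Step 4: G0=NOT G4=NOT 1=0 G1=G1|G4=1|1=1 G2=G2|G4=1|1=1 G3=G2&G4=1&1=1 G4=G1|G4=1|1=1 -> 01111
Step 5: G0=NOT G4=NOT 1=0 G1=G1|G4=1|1=1 G2=G2|G4=1|1=1 G3=G2&G4=1&1=1 G4=G1|G4=1|1=1 -> 01111
Step 6: G0=NOT G4=NOT 1=0 G1=G1|G4=1|1=1 G2=G2|G4=1|1=1 G3=G2&G4=1&1=1 G4=G1|G4=1|1=1 -> 01111

01111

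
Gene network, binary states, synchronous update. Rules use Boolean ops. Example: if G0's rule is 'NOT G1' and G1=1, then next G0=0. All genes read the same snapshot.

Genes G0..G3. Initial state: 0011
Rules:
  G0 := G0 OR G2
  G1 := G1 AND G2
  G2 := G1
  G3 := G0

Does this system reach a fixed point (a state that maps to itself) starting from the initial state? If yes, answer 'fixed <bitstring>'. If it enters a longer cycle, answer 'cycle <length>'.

Step 0: 0011
Step 1: G0=G0|G2=0|1=1 G1=G1&G2=0&1=0 G2=G1=0 G3=G0=0 -> 1000
Step 2: G0=G0|G2=1|0=1 G1=G1&G2=0&0=0 G2=G1=0 G3=G0=1 -> 1001
Step 3: G0=G0|G2=1|0=1 G1=G1&G2=0&0=0 G2=G1=0 G3=G0=1 -> 1001
Fixed point reached at step 2: 1001

Answer: fixed 1001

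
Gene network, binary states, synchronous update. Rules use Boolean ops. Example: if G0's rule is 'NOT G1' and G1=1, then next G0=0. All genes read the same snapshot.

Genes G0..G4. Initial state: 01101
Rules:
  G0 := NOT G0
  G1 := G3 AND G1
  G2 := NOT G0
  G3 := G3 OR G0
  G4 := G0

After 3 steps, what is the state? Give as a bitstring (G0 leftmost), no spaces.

Step 1: G0=NOT G0=NOT 0=1 G1=G3&G1=0&1=0 G2=NOT G0=NOT 0=1 G3=G3|G0=0|0=0 G4=G0=0 -> 10100
Step 2: G0=NOT G0=NOT 1=0 G1=G3&G1=0&0=0 G2=NOT G0=NOT 1=0 G3=G3|G0=0|1=1 G4=G0=1 -> 00011
Step 3: G0=NOT G0=NOT 0=1 G1=G3&G1=1&0=0 G2=NOT G0=NOT 0=1 G3=G3|G0=1|0=1 G4=G0=0 -> 10110

10110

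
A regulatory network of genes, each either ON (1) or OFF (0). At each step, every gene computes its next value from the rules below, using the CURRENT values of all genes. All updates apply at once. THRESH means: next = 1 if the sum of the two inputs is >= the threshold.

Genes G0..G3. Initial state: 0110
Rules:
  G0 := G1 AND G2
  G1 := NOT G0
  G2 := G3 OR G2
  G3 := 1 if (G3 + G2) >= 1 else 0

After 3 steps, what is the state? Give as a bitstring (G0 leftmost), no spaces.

Step 1: G0=G1&G2=1&1=1 G1=NOT G0=NOT 0=1 G2=G3|G2=0|1=1 G3=(0+1>=1)=1 -> 1111
Step 2: G0=G1&G2=1&1=1 G1=NOT G0=NOT 1=0 G2=G3|G2=1|1=1 G3=(1+1>=1)=1 -> 1011
Step 3: G0=G1&G2=0&1=0 G1=NOT G0=NOT 1=0 G2=G3|G2=1|1=1 G3=(1+1>=1)=1 -> 0011

0011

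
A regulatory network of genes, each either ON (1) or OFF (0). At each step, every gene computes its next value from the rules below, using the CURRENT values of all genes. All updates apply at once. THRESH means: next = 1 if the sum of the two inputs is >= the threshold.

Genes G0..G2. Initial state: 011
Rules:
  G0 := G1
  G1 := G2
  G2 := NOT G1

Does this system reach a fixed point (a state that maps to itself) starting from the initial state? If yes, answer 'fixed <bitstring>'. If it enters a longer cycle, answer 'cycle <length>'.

Step 0: 011
Step 1: G0=G1=1 G1=G2=1 G2=NOT G1=NOT 1=0 -> 110
Step 2: G0=G1=1 G1=G2=0 G2=NOT G1=NOT 1=0 -> 100
Step 3: G0=G1=0 G1=G2=0 G2=NOT G1=NOT 0=1 -> 001
Step 4: G0=G1=0 G1=G2=1 G2=NOT G1=NOT 0=1 -> 011
Cycle of length 4 starting at step 0 -> no fixed point

Answer: cycle 4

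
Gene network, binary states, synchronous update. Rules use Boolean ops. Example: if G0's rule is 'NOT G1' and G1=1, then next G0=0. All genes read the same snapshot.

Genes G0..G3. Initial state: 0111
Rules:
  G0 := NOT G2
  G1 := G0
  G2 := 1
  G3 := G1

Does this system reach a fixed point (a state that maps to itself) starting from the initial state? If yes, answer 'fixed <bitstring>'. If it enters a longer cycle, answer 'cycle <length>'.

Answer: fixed 0010

Derivation:
Step 0: 0111
Step 1: G0=NOT G2=NOT 1=0 G1=G0=0 G2=1(const) G3=G1=1 -> 0011
Step 2: G0=NOT G2=NOT 1=0 G1=G0=0 G2=1(const) G3=G1=0 -> 0010
Step 3: G0=NOT G2=NOT 1=0 G1=G0=0 G2=1(const) G3=G1=0 -> 0010
Fixed point reached at step 2: 0010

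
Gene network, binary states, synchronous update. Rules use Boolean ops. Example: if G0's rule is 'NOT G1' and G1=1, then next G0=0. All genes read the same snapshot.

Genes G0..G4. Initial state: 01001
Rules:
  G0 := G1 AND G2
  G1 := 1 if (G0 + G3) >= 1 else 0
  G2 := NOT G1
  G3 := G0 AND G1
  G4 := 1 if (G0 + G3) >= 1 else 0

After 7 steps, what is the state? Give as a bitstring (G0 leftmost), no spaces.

Step 1: G0=G1&G2=1&0=0 G1=(0+0>=1)=0 G2=NOT G1=NOT 1=0 G3=G0&G1=0&1=0 G4=(0+0>=1)=0 -> 00000
Step 2: G0=G1&G2=0&0=0 G1=(0+0>=1)=0 G2=NOT G1=NOT 0=1 G3=G0&G1=0&0=0 G4=(0+0>=1)=0 -> 00100
Step 3: G0=G1&G2=0&1=0 G1=(0+0>=1)=0 G2=NOT G1=NOT 0=1 G3=G0&G1=0&0=0 G4=(0+0>=1)=0 -> 00100
Step 4: G0=G1&G2=0&1=0 G1=(0+0>=1)=0 G2=NOT G1=NOT 0=1 G3=G0&G1=0&0=0 G4=(0+0>=1)=0 -> 00100
Step 5: G0=G1&G2=0&1=0 G1=(0+0>=1)=0 G2=NOT G1=NOT 0=1 G3=G0&G1=0&0=0 G4=(0+0>=1)=0 -> 00100
Step 6: G0=G1&G2=0&1=0 G1=(0+0>=1)=0 G2=NOT G1=NOT 0=1 G3=G0&G1=0&0=0 G4=(0+0>=1)=0 -> 00100
Step 7: G0=G1&G2=0&1=0 G1=(0+0>=1)=0 G2=NOT G1=NOT 0=1 G3=G0&G1=0&0=0 G4=(0+0>=1)=0 -> 00100

00100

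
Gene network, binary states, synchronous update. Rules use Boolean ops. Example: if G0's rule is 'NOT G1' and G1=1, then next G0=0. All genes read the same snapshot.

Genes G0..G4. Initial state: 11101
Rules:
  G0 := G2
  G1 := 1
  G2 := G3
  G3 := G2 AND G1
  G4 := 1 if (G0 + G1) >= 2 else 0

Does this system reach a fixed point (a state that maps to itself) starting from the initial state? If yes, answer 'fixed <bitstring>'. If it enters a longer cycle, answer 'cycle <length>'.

Answer: cycle 2

Derivation:
Step 0: 11101
Step 1: G0=G2=1 G1=1(const) G2=G3=0 G3=G2&G1=1&1=1 G4=(1+1>=2)=1 -> 11011
Step 2: G0=G2=0 G1=1(const) G2=G3=1 G3=G2&G1=0&1=0 G4=(1+1>=2)=1 -> 01101
Step 3: G0=G2=1 G1=1(const) G2=G3=0 G3=G2&G1=1&1=1 G4=(0+1>=2)=0 -> 11010
Step 4: G0=G2=0 G1=1(const) G2=G3=1 G3=G2&G1=0&1=0 G4=(1+1>=2)=1 -> 01101
Cycle of length 2 starting at step 2 -> no fixed point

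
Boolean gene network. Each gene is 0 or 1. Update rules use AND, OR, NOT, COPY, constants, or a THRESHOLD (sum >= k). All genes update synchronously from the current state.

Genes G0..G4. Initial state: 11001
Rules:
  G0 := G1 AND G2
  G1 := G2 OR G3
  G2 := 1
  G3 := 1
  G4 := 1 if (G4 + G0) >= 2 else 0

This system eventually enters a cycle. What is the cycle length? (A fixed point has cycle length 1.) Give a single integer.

Answer: 1

Derivation:
Step 0: 11001
Step 1: G0=G1&G2=1&0=0 G1=G2|G3=0|0=0 G2=1(const) G3=1(const) G4=(1+1>=2)=1 -> 00111
Step 2: G0=G1&G2=0&1=0 G1=G2|G3=1|1=1 G2=1(const) G3=1(const) G4=(1+0>=2)=0 -> 01110
Step 3: G0=G1&G2=1&1=1 G1=G2|G3=1|1=1 G2=1(const) G3=1(const) G4=(0+0>=2)=0 -> 11110
Step 4: G0=G1&G2=1&1=1 G1=G2|G3=1|1=1 G2=1(const) G3=1(const) G4=(0+1>=2)=0 -> 11110
State from step 4 equals state from step 3 -> cycle length 1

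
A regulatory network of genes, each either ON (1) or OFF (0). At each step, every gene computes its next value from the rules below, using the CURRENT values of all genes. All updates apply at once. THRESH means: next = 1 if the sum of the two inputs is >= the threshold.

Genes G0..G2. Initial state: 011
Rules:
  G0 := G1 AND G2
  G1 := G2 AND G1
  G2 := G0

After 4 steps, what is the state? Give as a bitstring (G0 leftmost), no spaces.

Step 1: G0=G1&G2=1&1=1 G1=G2&G1=1&1=1 G2=G0=0 -> 110
Step 2: G0=G1&G2=1&0=0 G1=G2&G1=0&1=0 G2=G0=1 -> 001
Step 3: G0=G1&G2=0&1=0 G1=G2&G1=1&0=0 G2=G0=0 -> 000
Step 4: G0=G1&G2=0&0=0 G1=G2&G1=0&0=0 G2=G0=0 -> 000

000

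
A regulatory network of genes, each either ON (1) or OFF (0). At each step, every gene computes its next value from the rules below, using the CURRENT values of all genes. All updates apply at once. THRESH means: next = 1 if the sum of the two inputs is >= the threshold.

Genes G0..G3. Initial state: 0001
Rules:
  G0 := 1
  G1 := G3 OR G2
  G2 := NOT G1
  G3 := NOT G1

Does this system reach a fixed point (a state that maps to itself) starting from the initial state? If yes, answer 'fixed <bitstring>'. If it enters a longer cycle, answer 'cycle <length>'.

Step 0: 0001
Step 1: G0=1(const) G1=G3|G2=1|0=1 G2=NOT G1=NOT 0=1 G3=NOT G1=NOT 0=1 -> 1111
Step 2: G0=1(const) G1=G3|G2=1|1=1 G2=NOT G1=NOT 1=0 G3=NOT G1=NOT 1=0 -> 1100
Step 3: G0=1(const) G1=G3|G2=0|0=0 G2=NOT G1=NOT 1=0 G3=NOT G1=NOT 1=0 -> 1000
Step 4: G0=1(const) G1=G3|G2=0|0=0 G2=NOT G1=NOT 0=1 G3=NOT G1=NOT 0=1 -> 1011
Step 5: G0=1(const) G1=G3|G2=1|1=1 G2=NOT G1=NOT 0=1 G3=NOT G1=NOT 0=1 -> 1111
Cycle of length 4 starting at step 1 -> no fixed point

Answer: cycle 4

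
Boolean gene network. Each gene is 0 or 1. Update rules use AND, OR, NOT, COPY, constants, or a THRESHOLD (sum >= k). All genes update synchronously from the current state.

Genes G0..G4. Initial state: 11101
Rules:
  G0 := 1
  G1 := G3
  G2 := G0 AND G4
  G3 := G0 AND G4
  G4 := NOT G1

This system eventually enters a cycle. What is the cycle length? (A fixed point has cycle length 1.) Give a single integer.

Step 0: 11101
Step 1: G0=1(const) G1=G3=0 G2=G0&G4=1&1=1 G3=G0&G4=1&1=1 G4=NOT G1=NOT 1=0 -> 10110
Step 2: G0=1(const) G1=G3=1 G2=G0&G4=1&0=0 G3=G0&G4=1&0=0 G4=NOT G1=NOT 0=1 -> 11001
Step 3: G0=1(const) G1=G3=0 G2=G0&G4=1&1=1 G3=G0&G4=1&1=1 G4=NOT G1=NOT 1=0 -> 10110
State from step 3 equals state from step 1 -> cycle length 2

Answer: 2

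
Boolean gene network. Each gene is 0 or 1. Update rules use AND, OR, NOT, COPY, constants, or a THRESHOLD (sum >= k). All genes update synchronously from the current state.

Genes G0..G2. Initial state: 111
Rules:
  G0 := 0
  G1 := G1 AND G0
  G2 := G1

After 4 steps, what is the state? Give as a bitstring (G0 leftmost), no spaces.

Step 1: G0=0(const) G1=G1&G0=1&1=1 G2=G1=1 -> 011
Step 2: G0=0(const) G1=G1&G0=1&0=0 G2=G1=1 -> 001
Step 3: G0=0(const) G1=G1&G0=0&0=0 G2=G1=0 -> 000
Step 4: G0=0(const) G1=G1&G0=0&0=0 G2=G1=0 -> 000

000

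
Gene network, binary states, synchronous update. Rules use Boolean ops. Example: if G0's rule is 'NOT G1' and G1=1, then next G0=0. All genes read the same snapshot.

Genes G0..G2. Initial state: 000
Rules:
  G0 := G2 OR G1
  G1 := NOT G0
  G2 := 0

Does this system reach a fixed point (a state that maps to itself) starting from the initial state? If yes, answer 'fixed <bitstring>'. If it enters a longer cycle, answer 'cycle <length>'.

Answer: cycle 4

Derivation:
Step 0: 000
Step 1: G0=G2|G1=0|0=0 G1=NOT G0=NOT 0=1 G2=0(const) -> 010
Step 2: G0=G2|G1=0|1=1 G1=NOT G0=NOT 0=1 G2=0(const) -> 110
Step 3: G0=G2|G1=0|1=1 G1=NOT G0=NOT 1=0 G2=0(const) -> 100
Step 4: G0=G2|G1=0|0=0 G1=NOT G0=NOT 1=0 G2=0(const) -> 000
Cycle of length 4 starting at step 0 -> no fixed point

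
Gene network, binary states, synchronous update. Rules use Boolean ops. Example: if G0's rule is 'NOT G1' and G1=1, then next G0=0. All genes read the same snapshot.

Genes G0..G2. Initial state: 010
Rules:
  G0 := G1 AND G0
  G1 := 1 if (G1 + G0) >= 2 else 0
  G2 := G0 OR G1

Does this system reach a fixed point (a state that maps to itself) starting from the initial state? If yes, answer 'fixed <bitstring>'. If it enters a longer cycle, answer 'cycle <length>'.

Answer: fixed 000

Derivation:
Step 0: 010
Step 1: G0=G1&G0=1&0=0 G1=(1+0>=2)=0 G2=G0|G1=0|1=1 -> 001
Step 2: G0=G1&G0=0&0=0 G1=(0+0>=2)=0 G2=G0|G1=0|0=0 -> 000
Step 3: G0=G1&G0=0&0=0 G1=(0+0>=2)=0 G2=G0|G1=0|0=0 -> 000
Fixed point reached at step 2: 000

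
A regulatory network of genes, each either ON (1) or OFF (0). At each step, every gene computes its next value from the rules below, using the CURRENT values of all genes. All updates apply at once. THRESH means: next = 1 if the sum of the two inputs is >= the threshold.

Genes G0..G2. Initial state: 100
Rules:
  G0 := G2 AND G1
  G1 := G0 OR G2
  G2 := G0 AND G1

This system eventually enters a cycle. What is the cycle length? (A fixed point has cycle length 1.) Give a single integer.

Step 0: 100
Step 1: G0=G2&G1=0&0=0 G1=G0|G2=1|0=1 G2=G0&G1=1&0=0 -> 010
Step 2: G0=G2&G1=0&1=0 G1=G0|G2=0|0=0 G2=G0&G1=0&1=0 -> 000
Step 3: G0=G2&G1=0&0=0 G1=G0|G2=0|0=0 G2=G0&G1=0&0=0 -> 000
State from step 3 equals state from step 2 -> cycle length 1

Answer: 1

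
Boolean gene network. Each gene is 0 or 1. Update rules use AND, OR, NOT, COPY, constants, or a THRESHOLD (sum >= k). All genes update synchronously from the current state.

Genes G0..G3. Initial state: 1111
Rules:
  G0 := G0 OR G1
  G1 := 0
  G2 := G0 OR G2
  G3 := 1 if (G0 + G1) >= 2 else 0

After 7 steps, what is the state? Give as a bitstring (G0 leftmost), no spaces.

Step 1: G0=G0|G1=1|1=1 G1=0(const) G2=G0|G2=1|1=1 G3=(1+1>=2)=1 -> 1011
Step 2: G0=G0|G1=1|0=1 G1=0(const) G2=G0|G2=1|1=1 G3=(1+0>=2)=0 -> 1010
Step 3: G0=G0|G1=1|0=1 G1=0(const) G2=G0|G2=1|1=1 G3=(1+0>=2)=0 -> 1010
Step 4: G0=G0|G1=1|0=1 G1=0(const) G2=G0|G2=1|1=1 G3=(1+0>=2)=0 -> 1010
Step 5: G0=G0|G1=1|0=1 G1=0(const) G2=G0|G2=1|1=1 G3=(1+0>=2)=0 -> 1010
Step 6: G0=G0|G1=1|0=1 G1=0(const) G2=G0|G2=1|1=1 G3=(1+0>=2)=0 -> 1010
Step 7: G0=G0|G1=1|0=1 G1=0(const) G2=G0|G2=1|1=1 G3=(1+0>=2)=0 -> 1010

1010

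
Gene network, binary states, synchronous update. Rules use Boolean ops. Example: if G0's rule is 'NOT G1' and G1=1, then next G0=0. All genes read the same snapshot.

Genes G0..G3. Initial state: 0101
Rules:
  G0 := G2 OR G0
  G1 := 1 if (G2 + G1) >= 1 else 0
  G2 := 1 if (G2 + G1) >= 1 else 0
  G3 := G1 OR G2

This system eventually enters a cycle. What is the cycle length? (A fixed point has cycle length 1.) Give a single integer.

Answer: 1

Derivation:
Step 0: 0101
Step 1: G0=G2|G0=0|0=0 G1=(0+1>=1)=1 G2=(0+1>=1)=1 G3=G1|G2=1|0=1 -> 0111
Step 2: G0=G2|G0=1|0=1 G1=(1+1>=1)=1 G2=(1+1>=1)=1 G3=G1|G2=1|1=1 -> 1111
Step 3: G0=G2|G0=1|1=1 G1=(1+1>=1)=1 G2=(1+1>=1)=1 G3=G1|G2=1|1=1 -> 1111
State from step 3 equals state from step 2 -> cycle length 1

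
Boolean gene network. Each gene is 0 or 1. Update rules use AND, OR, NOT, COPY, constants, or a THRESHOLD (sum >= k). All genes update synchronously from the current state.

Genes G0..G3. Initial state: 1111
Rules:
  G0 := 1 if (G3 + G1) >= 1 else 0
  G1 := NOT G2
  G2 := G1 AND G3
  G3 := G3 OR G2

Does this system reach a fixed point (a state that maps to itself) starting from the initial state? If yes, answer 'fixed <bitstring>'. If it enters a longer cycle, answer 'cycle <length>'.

Step 0: 1111
Step 1: G0=(1+1>=1)=1 G1=NOT G2=NOT 1=0 G2=G1&G3=1&1=1 G3=G3|G2=1|1=1 -> 1011
Step 2: G0=(1+0>=1)=1 G1=NOT G2=NOT 1=0 G2=G1&G3=0&1=0 G3=G3|G2=1|1=1 -> 1001
Step 3: G0=(1+0>=1)=1 G1=NOT G2=NOT 0=1 G2=G1&G3=0&1=0 G3=G3|G2=1|0=1 -> 1101
Step 4: G0=(1+1>=1)=1 G1=NOT G2=NOT 0=1 G2=G1&G3=1&1=1 G3=G3|G2=1|0=1 -> 1111
Cycle of length 4 starting at step 0 -> no fixed point

Answer: cycle 4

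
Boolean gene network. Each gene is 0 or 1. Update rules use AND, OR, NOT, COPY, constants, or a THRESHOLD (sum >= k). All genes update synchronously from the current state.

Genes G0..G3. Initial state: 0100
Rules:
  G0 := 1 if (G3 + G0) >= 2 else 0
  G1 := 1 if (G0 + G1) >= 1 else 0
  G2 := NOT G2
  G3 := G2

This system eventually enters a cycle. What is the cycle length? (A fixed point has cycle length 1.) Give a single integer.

Step 0: 0100
Step 1: G0=(0+0>=2)=0 G1=(0+1>=1)=1 G2=NOT G2=NOT 0=1 G3=G2=0 -> 0110
Step 2: G0=(0+0>=2)=0 G1=(0+1>=1)=1 G2=NOT G2=NOT 1=0 G3=G2=1 -> 0101
Step 3: G0=(1+0>=2)=0 G1=(0+1>=1)=1 G2=NOT G2=NOT 0=1 G3=G2=0 -> 0110
State from step 3 equals state from step 1 -> cycle length 2

Answer: 2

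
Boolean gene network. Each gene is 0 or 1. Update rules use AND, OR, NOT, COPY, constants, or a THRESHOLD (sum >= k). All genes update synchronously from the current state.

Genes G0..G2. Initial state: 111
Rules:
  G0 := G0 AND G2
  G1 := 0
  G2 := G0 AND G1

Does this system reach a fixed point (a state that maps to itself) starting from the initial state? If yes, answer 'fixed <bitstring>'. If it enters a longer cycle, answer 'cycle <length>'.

Answer: fixed 000

Derivation:
Step 0: 111
Step 1: G0=G0&G2=1&1=1 G1=0(const) G2=G0&G1=1&1=1 -> 101
Step 2: G0=G0&G2=1&1=1 G1=0(const) G2=G0&G1=1&0=0 -> 100
Step 3: G0=G0&G2=1&0=0 G1=0(const) G2=G0&G1=1&0=0 -> 000
Step 4: G0=G0&G2=0&0=0 G1=0(const) G2=G0&G1=0&0=0 -> 000
Fixed point reached at step 3: 000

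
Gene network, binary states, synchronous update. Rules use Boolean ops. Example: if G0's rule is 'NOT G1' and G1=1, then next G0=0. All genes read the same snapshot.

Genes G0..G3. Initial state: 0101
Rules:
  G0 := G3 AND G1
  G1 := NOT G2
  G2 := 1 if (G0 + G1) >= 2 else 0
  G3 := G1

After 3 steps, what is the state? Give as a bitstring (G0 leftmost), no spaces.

Step 1: G0=G3&G1=1&1=1 G1=NOT G2=NOT 0=1 G2=(0+1>=2)=0 G3=G1=1 -> 1101
Step 2: G0=G3&G1=1&1=1 G1=NOT G2=NOT 0=1 G2=(1+1>=2)=1 G3=G1=1 -> 1111
Step 3: G0=G3&G1=1&1=1 G1=NOT G2=NOT 1=0 G2=(1+1>=2)=1 G3=G1=1 -> 1011

1011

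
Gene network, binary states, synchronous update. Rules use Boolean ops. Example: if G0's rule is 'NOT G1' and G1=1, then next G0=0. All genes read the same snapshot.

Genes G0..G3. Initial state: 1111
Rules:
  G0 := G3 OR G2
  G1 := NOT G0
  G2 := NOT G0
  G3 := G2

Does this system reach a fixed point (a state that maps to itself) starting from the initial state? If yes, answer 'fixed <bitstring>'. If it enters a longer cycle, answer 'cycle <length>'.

Step 0: 1111
Step 1: G0=G3|G2=1|1=1 G1=NOT G0=NOT 1=0 G2=NOT G0=NOT 1=0 G3=G2=1 -> 1001
Step 2: G0=G3|G2=1|0=1 G1=NOT G0=NOT 1=0 G2=NOT G0=NOT 1=0 G3=G2=0 -> 1000
Step 3: G0=G3|G2=0|0=0 G1=NOT G0=NOT 1=0 G2=NOT G0=NOT 1=0 G3=G2=0 -> 0000
Step 4: G0=G3|G2=0|0=0 G1=NOT G0=NOT 0=1 G2=NOT G0=NOT 0=1 G3=G2=0 -> 0110
Step 5: G0=G3|G2=0|1=1 G1=NOT G0=NOT 0=1 G2=NOT G0=NOT 0=1 G3=G2=1 -> 1111
Cycle of length 5 starting at step 0 -> no fixed point

Answer: cycle 5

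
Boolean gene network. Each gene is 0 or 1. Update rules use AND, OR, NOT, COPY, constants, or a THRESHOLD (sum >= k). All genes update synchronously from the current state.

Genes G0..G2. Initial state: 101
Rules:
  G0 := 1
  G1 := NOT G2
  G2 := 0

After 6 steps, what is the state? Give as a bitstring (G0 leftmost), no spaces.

Step 1: G0=1(const) G1=NOT G2=NOT 1=0 G2=0(const) -> 100
Step 2: G0=1(const) G1=NOT G2=NOT 0=1 G2=0(const) -> 110
Step 3: G0=1(const) G1=NOT G2=NOT 0=1 G2=0(const) -> 110
Step 4: G0=1(const) G1=NOT G2=NOT 0=1 G2=0(const) -> 110
Step 5: G0=1(const) G1=NOT G2=NOT 0=1 G2=0(const) -> 110
Step 6: G0=1(const) G1=NOT G2=NOT 0=1 G2=0(const) -> 110

110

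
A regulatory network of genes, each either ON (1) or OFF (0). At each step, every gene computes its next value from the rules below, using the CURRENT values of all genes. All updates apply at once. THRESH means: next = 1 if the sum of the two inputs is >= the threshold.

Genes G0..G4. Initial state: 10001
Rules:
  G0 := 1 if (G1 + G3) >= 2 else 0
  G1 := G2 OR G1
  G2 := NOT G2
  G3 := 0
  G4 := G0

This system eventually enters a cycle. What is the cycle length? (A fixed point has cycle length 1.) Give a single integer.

Answer: 2

Derivation:
Step 0: 10001
Step 1: G0=(0+0>=2)=0 G1=G2|G1=0|0=0 G2=NOT G2=NOT 0=1 G3=0(const) G4=G0=1 -> 00101
Step 2: G0=(0+0>=2)=0 G1=G2|G1=1|0=1 G2=NOT G2=NOT 1=0 G3=0(const) G4=G0=0 -> 01000
Step 3: G0=(1+0>=2)=0 G1=G2|G1=0|1=1 G2=NOT G2=NOT 0=1 G3=0(const) G4=G0=0 -> 01100
Step 4: G0=(1+0>=2)=0 G1=G2|G1=1|1=1 G2=NOT G2=NOT 1=0 G3=0(const) G4=G0=0 -> 01000
State from step 4 equals state from step 2 -> cycle length 2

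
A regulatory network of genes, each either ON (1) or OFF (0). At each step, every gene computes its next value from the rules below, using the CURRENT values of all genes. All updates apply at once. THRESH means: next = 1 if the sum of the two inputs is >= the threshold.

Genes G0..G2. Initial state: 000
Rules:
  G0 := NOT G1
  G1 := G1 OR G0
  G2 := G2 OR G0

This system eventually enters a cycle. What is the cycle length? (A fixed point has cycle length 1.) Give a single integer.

Step 0: 000
Step 1: G0=NOT G1=NOT 0=1 G1=G1|G0=0|0=0 G2=G2|G0=0|0=0 -> 100
Step 2: G0=NOT G1=NOT 0=1 G1=G1|G0=0|1=1 G2=G2|G0=0|1=1 -> 111
Step 3: G0=NOT G1=NOT 1=0 G1=G1|G0=1|1=1 G2=G2|G0=1|1=1 -> 011
Step 4: G0=NOT G1=NOT 1=0 G1=G1|G0=1|0=1 G2=G2|G0=1|0=1 -> 011
State from step 4 equals state from step 3 -> cycle length 1

Answer: 1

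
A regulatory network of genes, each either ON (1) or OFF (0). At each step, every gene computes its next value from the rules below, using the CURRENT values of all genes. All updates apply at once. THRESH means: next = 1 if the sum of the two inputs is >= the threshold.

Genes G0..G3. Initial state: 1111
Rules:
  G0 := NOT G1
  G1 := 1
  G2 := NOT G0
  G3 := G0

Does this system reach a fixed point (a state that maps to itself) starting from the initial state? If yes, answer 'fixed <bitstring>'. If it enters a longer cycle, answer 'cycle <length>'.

Answer: fixed 0110

Derivation:
Step 0: 1111
Step 1: G0=NOT G1=NOT 1=0 G1=1(const) G2=NOT G0=NOT 1=0 G3=G0=1 -> 0101
Step 2: G0=NOT G1=NOT 1=0 G1=1(const) G2=NOT G0=NOT 0=1 G3=G0=0 -> 0110
Step 3: G0=NOT G1=NOT 1=0 G1=1(const) G2=NOT G0=NOT 0=1 G3=G0=0 -> 0110
Fixed point reached at step 2: 0110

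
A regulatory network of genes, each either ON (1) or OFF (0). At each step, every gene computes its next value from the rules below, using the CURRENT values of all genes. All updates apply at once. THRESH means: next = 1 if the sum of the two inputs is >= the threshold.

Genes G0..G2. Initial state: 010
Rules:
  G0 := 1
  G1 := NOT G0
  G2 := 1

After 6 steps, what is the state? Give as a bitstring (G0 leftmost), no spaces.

Step 1: G0=1(const) G1=NOT G0=NOT 0=1 G2=1(const) -> 111
Step 2: G0=1(const) G1=NOT G0=NOT 1=0 G2=1(const) -> 101
Step 3: G0=1(const) G1=NOT G0=NOT 1=0 G2=1(const) -> 101
Step 4: G0=1(const) G1=NOT G0=NOT 1=0 G2=1(const) -> 101
Step 5: G0=1(const) G1=NOT G0=NOT 1=0 G2=1(const) -> 101
Step 6: G0=1(const) G1=NOT G0=NOT 1=0 G2=1(const) -> 101

101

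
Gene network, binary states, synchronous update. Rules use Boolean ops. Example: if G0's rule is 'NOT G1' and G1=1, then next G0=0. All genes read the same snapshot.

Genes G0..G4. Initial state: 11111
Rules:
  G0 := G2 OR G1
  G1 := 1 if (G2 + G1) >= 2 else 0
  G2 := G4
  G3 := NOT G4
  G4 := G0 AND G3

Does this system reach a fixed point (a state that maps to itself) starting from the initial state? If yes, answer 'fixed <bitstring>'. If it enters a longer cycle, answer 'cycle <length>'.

Answer: cycle 3

Derivation:
Step 0: 11111
Step 1: G0=G2|G1=1|1=1 G1=(1+1>=2)=1 G2=G4=1 G3=NOT G4=NOT 1=0 G4=G0&G3=1&1=1 -> 11101
Step 2: G0=G2|G1=1|1=1 G1=(1+1>=2)=1 G2=G4=1 G3=NOT G4=NOT 1=0 G4=G0&G3=1&0=0 -> 11100
Step 3: G0=G2|G1=1|1=1 G1=(1+1>=2)=1 G2=G4=0 G3=NOT G4=NOT 0=1 G4=G0&G3=1&0=0 -> 11010
Step 4: G0=G2|G1=0|1=1 G1=(0+1>=2)=0 G2=G4=0 G3=NOT G4=NOT 0=1 G4=G0&G3=1&1=1 -> 10011
Step 5: G0=G2|G1=0|0=0 G1=(0+0>=2)=0 G2=G4=1 G3=NOT G4=NOT 1=0 G4=G0&G3=1&1=1 -> 00101
Step 6: G0=G2|G1=1|0=1 G1=(1+0>=2)=0 G2=G4=1 G3=NOT G4=NOT 1=0 G4=G0&G3=0&0=0 -> 10100
Step 7: G0=G2|G1=1|0=1 G1=(1+0>=2)=0 G2=G4=0 G3=NOT G4=NOT 0=1 G4=G0&G3=1&0=0 -> 10010
Step 8: G0=G2|G1=0|0=0 G1=(0+0>=2)=0 G2=G4=0 G3=NOT G4=NOT 0=1 G4=G0&G3=1&1=1 -> 00011
Step 9: G0=G2|G1=0|0=0 G1=(0+0>=2)=0 G2=G4=1 G3=NOT G4=NOT 1=0 G4=G0&G3=0&1=0 -> 00100
Step 10: G0=G2|G1=1|0=1 G1=(1+0>=2)=0 G2=G4=0 G3=NOT G4=NOT 0=1 G4=G0&G3=0&0=0 -> 10010
Cycle of length 3 starting at step 7 -> no fixed point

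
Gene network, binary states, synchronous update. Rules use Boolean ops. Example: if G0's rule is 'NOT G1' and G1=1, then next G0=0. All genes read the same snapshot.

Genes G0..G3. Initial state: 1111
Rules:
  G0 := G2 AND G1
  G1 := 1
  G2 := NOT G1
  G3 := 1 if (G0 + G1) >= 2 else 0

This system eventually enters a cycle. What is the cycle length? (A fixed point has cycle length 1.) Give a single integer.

Answer: 1

Derivation:
Step 0: 1111
Step 1: G0=G2&G1=1&1=1 G1=1(const) G2=NOT G1=NOT 1=0 G3=(1+1>=2)=1 -> 1101
Step 2: G0=G2&G1=0&1=0 G1=1(const) G2=NOT G1=NOT 1=0 G3=(1+1>=2)=1 -> 0101
Step 3: G0=G2&G1=0&1=0 G1=1(const) G2=NOT G1=NOT 1=0 G3=(0+1>=2)=0 -> 0100
Step 4: G0=G2&G1=0&1=0 G1=1(const) G2=NOT G1=NOT 1=0 G3=(0+1>=2)=0 -> 0100
State from step 4 equals state from step 3 -> cycle length 1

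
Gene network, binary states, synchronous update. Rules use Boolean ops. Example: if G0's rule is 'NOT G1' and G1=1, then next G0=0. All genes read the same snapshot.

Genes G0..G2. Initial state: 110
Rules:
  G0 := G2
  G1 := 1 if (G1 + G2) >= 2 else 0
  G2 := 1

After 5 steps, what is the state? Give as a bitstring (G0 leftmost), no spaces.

Step 1: G0=G2=0 G1=(1+0>=2)=0 G2=1(const) -> 001
Step 2: G0=G2=1 G1=(0+1>=2)=0 G2=1(const) -> 101
Step 3: G0=G2=1 G1=(0+1>=2)=0 G2=1(const) -> 101
Step 4: G0=G2=1 G1=(0+1>=2)=0 G2=1(const) -> 101
Step 5: G0=G2=1 G1=(0+1>=2)=0 G2=1(const) -> 101

101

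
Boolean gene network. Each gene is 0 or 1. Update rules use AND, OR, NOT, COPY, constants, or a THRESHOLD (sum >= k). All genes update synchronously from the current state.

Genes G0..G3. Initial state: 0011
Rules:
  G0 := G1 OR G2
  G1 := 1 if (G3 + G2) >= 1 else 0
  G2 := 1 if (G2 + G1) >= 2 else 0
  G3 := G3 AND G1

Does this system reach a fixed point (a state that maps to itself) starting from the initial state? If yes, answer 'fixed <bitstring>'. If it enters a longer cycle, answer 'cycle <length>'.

Answer: fixed 0000

Derivation:
Step 0: 0011
Step 1: G0=G1|G2=0|1=1 G1=(1+1>=1)=1 G2=(1+0>=2)=0 G3=G3&G1=1&0=0 -> 1100
Step 2: G0=G1|G2=1|0=1 G1=(0+0>=1)=0 G2=(0+1>=2)=0 G3=G3&G1=0&1=0 -> 1000
Step 3: G0=G1|G2=0|0=0 G1=(0+0>=1)=0 G2=(0+0>=2)=0 G3=G3&G1=0&0=0 -> 0000
Step 4: G0=G1|G2=0|0=0 G1=(0+0>=1)=0 G2=(0+0>=2)=0 G3=G3&G1=0&0=0 -> 0000
Fixed point reached at step 3: 0000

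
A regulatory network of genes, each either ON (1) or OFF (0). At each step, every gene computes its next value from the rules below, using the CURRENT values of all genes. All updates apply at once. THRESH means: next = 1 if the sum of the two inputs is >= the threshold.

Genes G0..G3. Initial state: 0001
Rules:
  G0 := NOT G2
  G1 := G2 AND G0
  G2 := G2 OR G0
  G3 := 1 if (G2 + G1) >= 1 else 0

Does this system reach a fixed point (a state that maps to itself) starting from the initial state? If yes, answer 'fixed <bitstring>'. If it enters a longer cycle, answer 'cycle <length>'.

Answer: fixed 0011

Derivation:
Step 0: 0001
Step 1: G0=NOT G2=NOT 0=1 G1=G2&G0=0&0=0 G2=G2|G0=0|0=0 G3=(0+0>=1)=0 -> 1000
Step 2: G0=NOT G2=NOT 0=1 G1=G2&G0=0&1=0 G2=G2|G0=0|1=1 G3=(0+0>=1)=0 -> 1010
Step 3: G0=NOT G2=NOT 1=0 G1=G2&G0=1&1=1 G2=G2|G0=1|1=1 G3=(1+0>=1)=1 -> 0111
Step 4: G0=NOT G2=NOT 1=0 G1=G2&G0=1&0=0 G2=G2|G0=1|0=1 G3=(1+1>=1)=1 -> 0011
Step 5: G0=NOT G2=NOT 1=0 G1=G2&G0=1&0=0 G2=G2|G0=1|0=1 G3=(1+0>=1)=1 -> 0011
Fixed point reached at step 4: 0011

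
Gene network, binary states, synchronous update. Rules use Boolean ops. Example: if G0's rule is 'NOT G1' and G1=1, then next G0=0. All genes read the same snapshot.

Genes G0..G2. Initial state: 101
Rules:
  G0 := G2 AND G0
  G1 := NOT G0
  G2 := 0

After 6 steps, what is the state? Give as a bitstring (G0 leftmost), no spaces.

Step 1: G0=G2&G0=1&1=1 G1=NOT G0=NOT 1=0 G2=0(const) -> 100
Step 2: G0=G2&G0=0&1=0 G1=NOT G0=NOT 1=0 G2=0(const) -> 000
Step 3: G0=G2&G0=0&0=0 G1=NOT G0=NOT 0=1 G2=0(const) -> 010
Step 4: G0=G2&G0=0&0=0 G1=NOT G0=NOT 0=1 G2=0(const) -> 010
Step 5: G0=G2&G0=0&0=0 G1=NOT G0=NOT 0=1 G2=0(const) -> 010
Step 6: G0=G2&G0=0&0=0 G1=NOT G0=NOT 0=1 G2=0(const) -> 010

010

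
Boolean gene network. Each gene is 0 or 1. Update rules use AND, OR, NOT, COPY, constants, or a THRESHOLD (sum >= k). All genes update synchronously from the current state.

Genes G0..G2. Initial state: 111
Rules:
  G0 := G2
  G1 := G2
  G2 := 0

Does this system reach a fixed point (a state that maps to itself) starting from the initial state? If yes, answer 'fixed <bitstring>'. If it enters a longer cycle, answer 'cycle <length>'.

Answer: fixed 000

Derivation:
Step 0: 111
Step 1: G0=G2=1 G1=G2=1 G2=0(const) -> 110
Step 2: G0=G2=0 G1=G2=0 G2=0(const) -> 000
Step 3: G0=G2=0 G1=G2=0 G2=0(const) -> 000
Fixed point reached at step 2: 000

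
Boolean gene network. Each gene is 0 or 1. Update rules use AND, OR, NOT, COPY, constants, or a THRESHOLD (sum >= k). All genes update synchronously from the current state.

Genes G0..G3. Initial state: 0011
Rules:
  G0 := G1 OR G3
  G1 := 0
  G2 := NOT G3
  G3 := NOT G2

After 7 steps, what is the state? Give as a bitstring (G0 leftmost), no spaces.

Step 1: G0=G1|G3=0|1=1 G1=0(const) G2=NOT G3=NOT 1=0 G3=NOT G2=NOT 1=0 -> 1000
Step 2: G0=G1|G3=0|0=0 G1=0(const) G2=NOT G3=NOT 0=1 G3=NOT G2=NOT 0=1 -> 0011
Step 3: G0=G1|G3=0|1=1 G1=0(const) G2=NOT G3=NOT 1=0 G3=NOT G2=NOT 1=0 -> 1000
Step 4: G0=G1|G3=0|0=0 G1=0(const) G2=NOT G3=NOT 0=1 G3=NOT G2=NOT 0=1 -> 0011
Step 5: G0=G1|G3=0|1=1 G1=0(const) G2=NOT G3=NOT 1=0 G3=NOT G2=NOT 1=0 -> 1000
Step 6: G0=G1|G3=0|0=0 G1=0(const) G2=NOT G3=NOT 0=1 G3=NOT G2=NOT 0=1 -> 0011
Step 7: G0=G1|G3=0|1=1 G1=0(const) G2=NOT G3=NOT 1=0 G3=NOT G2=NOT 1=0 -> 1000

1000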